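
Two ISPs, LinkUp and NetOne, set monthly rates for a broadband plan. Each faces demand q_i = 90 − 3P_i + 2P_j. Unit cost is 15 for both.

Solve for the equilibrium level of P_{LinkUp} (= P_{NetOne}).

LinkUp's profit: π = (P_{LinkUp} − 15)(90 − 3P_{LinkUp} + 2P_{NetOne}).
∂π/∂P_{LinkUp} = 135 − 6P_{LinkUp} + 2P_{NetOne} = 0 ⇒ P_{LinkUp} = 22.5 + (1/3)P_{NetOne}.
The game is symmetric, so in equilibrium P_{NetOne} = P_{LinkUp}: the reaction function gives (2/3)P_{LinkUp} = 22.5, hence P_{LinkUp} = 33.75.

33.75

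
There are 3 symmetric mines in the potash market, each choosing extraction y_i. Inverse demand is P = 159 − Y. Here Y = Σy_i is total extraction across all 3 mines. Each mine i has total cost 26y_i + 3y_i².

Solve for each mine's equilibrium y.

A representative mine's profit is π_i = y_i(159 − Y) − 26y_i − 3y_i², with Y = y_i + Σ_{j≠i} y_j.
First-order condition: 133 − 8y_i − Σ_{j≠i} y_j = 0.
With identical mines, set every y_j = y: then 133 − 8y − 2y = 0, i.e. y = 133/10 = 13.3.

13.3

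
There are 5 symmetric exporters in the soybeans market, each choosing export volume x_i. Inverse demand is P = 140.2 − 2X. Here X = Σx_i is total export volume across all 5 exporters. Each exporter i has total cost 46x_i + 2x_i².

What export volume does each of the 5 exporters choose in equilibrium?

A representative exporter's profit is π_i = x_i(140.2 − 2X) − 46x_i − 2x_i², with X = x_i + Σ_{j≠i} x_j.
First-order condition: 94.2 − 8x_i − 2Σ_{j≠i} x_j = 0.
With identical exporters, set every x_j = x: then 94.2 − 8x − 8x = 0, i.e. x = 94.2/16 = 5.8875.

5.8875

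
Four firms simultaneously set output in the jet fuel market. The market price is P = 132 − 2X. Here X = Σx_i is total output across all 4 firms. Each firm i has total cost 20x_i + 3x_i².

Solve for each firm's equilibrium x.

A representative firm's profit is π_i = x_i(132 − 2X) − 20x_i − 3x_i², with X = x_i + Σ_{j≠i} x_j.
First-order condition: 112 − 10x_i − 2Σ_{j≠i} x_j = 0.
In a symmetric equilibrium every firm chooses the same x, so Σ_{j≠i} x_j = 3x. The condition becomes 112 − 16x = 0, giving x = 112/16 = 7.

7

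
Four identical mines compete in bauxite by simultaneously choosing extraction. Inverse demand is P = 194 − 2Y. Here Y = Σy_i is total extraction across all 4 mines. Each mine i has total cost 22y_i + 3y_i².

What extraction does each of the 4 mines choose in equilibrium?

A representative mine's profit is π_i = y_i(194 − 2Y) − 22y_i − 3y_i², with Y = y_i + Σ_{j≠i} y_j.
First-order condition: 172 − 10y_i − 2Σ_{j≠i} y_j = 0.
In a symmetric equilibrium every mine chooses the same y, so Σ_{j≠i} y_j = 3y. The condition becomes 172 − 16y = 0, giving y = 172/16 = 10.75.

10.75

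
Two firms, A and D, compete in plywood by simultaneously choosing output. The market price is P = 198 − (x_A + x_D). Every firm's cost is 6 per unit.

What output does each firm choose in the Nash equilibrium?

Firm A's profit: π = x_A(198 − (x_A + x_D)) − 6x_A.
∂π/∂x_A = 192 − 2x_A − x_D = 0, so x_A = 96 − 0.5x_D.
By symmetry x_D = x_A; substituting into the reaction function, 1.5x_A = 96 and x_A = 64.

64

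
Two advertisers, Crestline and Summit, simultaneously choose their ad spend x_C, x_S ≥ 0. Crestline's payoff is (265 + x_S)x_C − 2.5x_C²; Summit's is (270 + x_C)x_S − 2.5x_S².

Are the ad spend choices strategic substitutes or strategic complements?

strategic complements

Expanding Crestline's payoff: 265x_C + x_Sx_C − 2.5x_C².
∂π/∂x_C = 265 + x_S − 5x_C = 0, so x_C = 53 + 0.2x_S.
The best-response slope dx_C/dx_S = 0.2 > 0: the reaction function is upward-sloping, so the choices are strategic complements.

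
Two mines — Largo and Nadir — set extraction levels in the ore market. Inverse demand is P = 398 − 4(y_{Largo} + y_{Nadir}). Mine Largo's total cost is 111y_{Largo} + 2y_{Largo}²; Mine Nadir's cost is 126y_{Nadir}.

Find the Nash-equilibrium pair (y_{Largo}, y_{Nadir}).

15.1, 26.45

Mine Largo's profit: π = y_{Largo}(398 − 4(y_{Largo} + y_{Nadir})) − 111y_{Largo} − 2y_{Largo}².
∂π/∂y_{Largo} = 287 − 12y_{Largo} − 4y_{Nadir} = 0, so y_{Largo} = 287/12 − (1/3)y_{Nadir}.
For Nadir: ∂π/∂y_{Nadir} = 272 − 8y_{Nadir} − 4y_{Largo} = 0 ⇒ y_{Nadir} = 34 − 0.5y_{Largo}.
Plugging y_{Nadir} into Largo's best response: y_{Largo} = 287/12 − (1/3)(34 − 0.5y_{Largo}) ⇒ (5/6)y_{Largo} = 151/12, so y_{Largo} = 15.1.
Then y_{Nadir} = 34 − 0.5·15.1 = 26.45.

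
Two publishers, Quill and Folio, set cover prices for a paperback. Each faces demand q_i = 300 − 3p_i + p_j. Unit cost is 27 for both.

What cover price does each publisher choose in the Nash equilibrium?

76.2

Quill's profit: π = (p_{Quill} − 27)(300 − 3p_{Quill} + p_{Folio}).
∂π/∂p_{Quill} = 381 − 6p_{Quill} + p_{Folio} = 0 ⇒ p_{Quill} = 63.5 + (1/6)p_{Folio}.
By symmetry p_{Folio} = p_{Quill}; substituting into the reaction function, (5/6)p_{Quill} = 63.5 and p_{Quill} = 76.2.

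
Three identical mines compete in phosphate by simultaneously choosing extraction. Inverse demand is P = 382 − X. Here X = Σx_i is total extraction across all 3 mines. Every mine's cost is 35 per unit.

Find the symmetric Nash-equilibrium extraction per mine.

86.75

A representative mine's profit is π_i = x_i(382 − X) − 35x_i, with X = x_i + Σ_{j≠i} x_j.
First-order condition: 347 − 2x_i − Σ_{j≠i} x_j = 0.
Imposing symmetry (x_j = x for all j) turns Σ_{j≠i} x_j into 2x, so 347 = 4x and x = 86.75.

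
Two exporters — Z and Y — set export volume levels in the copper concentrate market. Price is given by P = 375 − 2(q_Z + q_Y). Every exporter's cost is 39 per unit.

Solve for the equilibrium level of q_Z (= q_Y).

56

Exporter Z's profit: π = q_Z(375 − 2(q_Z + q_Y)) − 39q_Z.
∂π/∂q_Z = 336 − 4q_Z − 2q_Y = 0, so q_Z = 84 − 0.5q_Y.
By symmetry q_Y = q_Z; substituting into the reaction function, 1.5q_Z = 84 and q_Z = 56.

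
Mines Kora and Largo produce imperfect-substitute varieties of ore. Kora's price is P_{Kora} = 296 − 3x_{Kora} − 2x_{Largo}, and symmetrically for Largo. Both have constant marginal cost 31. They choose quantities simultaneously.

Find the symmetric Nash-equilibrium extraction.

Mine Kora's profit: π = x_{Kora}(296 − 3x_{Kora} − 2x_{Largo}) − 31x_{Kora}.
∂π/∂x_{Kora} = 265 − 6x_{Kora} − 2x_{Largo} = 0 ⇒ x_{Kora} = 265/6 − (1/3)x_{Largo}.
Setting x_{Kora} = x_{Largo} in the reaction function: x_{Kora} = 265/6 − (1/3)x_{Kora}, so x_{Kora} = (265/6) / (4/3) = 33.125.

33.125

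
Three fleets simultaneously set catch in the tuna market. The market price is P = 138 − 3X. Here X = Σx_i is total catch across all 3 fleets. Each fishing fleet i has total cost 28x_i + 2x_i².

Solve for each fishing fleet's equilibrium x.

6.875

A representative fishing fleet's profit is π_i = x_i(138 − 3X) − 28x_i − 2x_i², with X = x_i + Σ_{j≠i} x_j.
First-order condition: 110 − 10x_i − 3Σ_{j≠i} x_j = 0.
With identical fishing fleets, set every x_j = x: then 110 − 10x − 6x = 0, i.e. x = 110/16 = 6.875.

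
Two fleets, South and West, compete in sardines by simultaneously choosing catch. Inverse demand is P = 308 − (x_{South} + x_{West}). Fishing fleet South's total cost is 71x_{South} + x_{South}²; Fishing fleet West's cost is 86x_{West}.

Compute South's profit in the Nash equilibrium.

Fishing fleet South's profit: π = x_{South}(308 − (x_{South} + x_{West})) − 71x_{South} − x_{South}².
∂π/∂x_{South} = 237 − 4x_{South} − x_{West} = 0, so x_{South} = 59.25 − 0.25x_{West}.
For West: ∂π/∂x_{West} = 222 − 2x_{West} − x_{South} = 0 ⇒ x_{West} = 111 − 0.5x_{South}.
Plugging x_{West} into South's best response: x_{South} = 59.25 − 0.25(111 − 0.5x_{South}) ⇒ 0.875x_{South} = 31.5, so x_{South} = 36.
Then x_{West} = 111 − 0.5·36 = 93.
Price P = 308 − 129 = 179.
South's profit: (179 − 71)·36 − (36)² = 2592.

2592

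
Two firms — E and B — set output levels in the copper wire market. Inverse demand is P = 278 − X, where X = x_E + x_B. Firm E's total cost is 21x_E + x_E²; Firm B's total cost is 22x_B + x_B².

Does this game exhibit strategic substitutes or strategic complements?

strategic substitutes

Firm E's profit: π = x_E(278 − (x_E + x_B)) − 21x_E − x_E².
∂π/∂x_E = 257 − 4x_E − x_B = 0, so x_E = 64.25 − 0.25x_B.
The best-response slope dx_E/dx_B = −0.25 < 0: the reaction function is downward-sloping, so the choices are strategic substitutes.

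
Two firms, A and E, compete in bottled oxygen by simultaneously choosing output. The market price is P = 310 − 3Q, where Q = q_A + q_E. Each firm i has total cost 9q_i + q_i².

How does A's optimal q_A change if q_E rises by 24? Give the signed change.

-9

Firm A's profit: π = q_A(310 − 3(q_A + q_E)) − 9q_A − q_A².
∂π/∂q_A = 301 − 8q_A − 3q_E = 0, so q_A = 37.625 − 0.375q_E.
The reaction-function slope is −0.375, so a 24-unit rise in q_E moves q_A by −0.375 × 24 = −9. A's best response falls — the actions are strategic substitutes.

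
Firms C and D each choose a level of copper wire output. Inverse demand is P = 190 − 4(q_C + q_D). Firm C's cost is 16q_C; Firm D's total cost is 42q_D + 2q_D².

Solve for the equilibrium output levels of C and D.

Firm C's profit: π = q_C(190 − 4(q_C + q_D)) − 16q_C.
∂π/∂q_C = 174 − 8q_C − 4q_D = 0, so q_C = 21.75 − 0.5q_D.
For D: ∂π/∂q_D = 148 − 12q_D − 4q_C = 0 ⇒ q_D = 37/3 − (1/3)q_C.
Plugging q_D into C's best response: q_C = 21.75 − 0.5(37/3 − (1/3)q_C) ⇒ (5/6)q_C = 187/12, so q_C = 18.7.
Then q_D = 37/3 − (1/3)·18.7 = 6.1.

18.7, 6.1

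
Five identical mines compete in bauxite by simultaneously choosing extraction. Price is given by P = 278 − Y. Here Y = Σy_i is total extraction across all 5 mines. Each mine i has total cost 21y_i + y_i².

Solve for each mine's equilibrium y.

A representative mine's profit is π_i = y_i(278 − Y) − 21y_i − y_i², with Y = y_i + Σ_{j≠i} y_j.
First-order condition: 257 − 4y_i − Σ_{j≠i} y_j = 0.
In a symmetric equilibrium every mine chooses the same y, so Σ_{j≠i} y_j = 4y. The condition becomes 257 − 8y = 0, giving y = 257/8 = 32.125.

32.125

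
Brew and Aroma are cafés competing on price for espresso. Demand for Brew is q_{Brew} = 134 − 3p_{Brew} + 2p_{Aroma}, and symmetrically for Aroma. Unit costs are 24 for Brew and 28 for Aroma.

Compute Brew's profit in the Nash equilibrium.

Brew's profit: π = (p_{Brew} − 24)(134 − 3p_{Brew} + 2p_{Aroma}).
∂π/∂p_{Brew} = 206 − 6p_{Brew} + 2p_{Aroma} = 0 ⇒ p_{Brew} = 103/3 + (1/3)p_{Aroma}.
Similarly p_{Aroma} = 109/3 + (1/3)p_{Brew}.
Substituting the second reaction function into the first: p_{Brew} = 103/3 + (1/3)(109/3 + (1/3)p_{Brew}), which gives (8/9)p_{Brew} = 418/9 ⇒ p_{Brew} = 52.25.
Then p_{Aroma} = 109/3 + (1/3)·52.25 = 53.75.
q_{Brew} = 134 − 3·52.25 + 2·53.75 = 84.75.
Profit = (52.25 − 24)·84.75 = 2394.1875.

2394.1875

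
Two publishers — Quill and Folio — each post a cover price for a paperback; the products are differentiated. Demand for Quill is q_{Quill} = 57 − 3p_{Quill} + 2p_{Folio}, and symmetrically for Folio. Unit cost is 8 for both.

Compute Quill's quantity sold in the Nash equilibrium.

36.75

Quill's profit: π = (p_{Quill} − 8)(57 − 3p_{Quill} + 2p_{Folio}).
∂π/∂p_{Quill} = 81 − 6p_{Quill} + 2p_{Folio} = 0 ⇒ p_{Quill} = 13.5 + (1/3)p_{Folio}.
Setting p_{Quill} = p_{Folio} in the reaction function: p_{Quill} = 13.5 + (1/3)p_{Quill}, so p_{Quill} = 13.5 / (2/3) = 20.25.
q_{Quill} = 57 − 3·20.25 + 2·20.25 = 36.75.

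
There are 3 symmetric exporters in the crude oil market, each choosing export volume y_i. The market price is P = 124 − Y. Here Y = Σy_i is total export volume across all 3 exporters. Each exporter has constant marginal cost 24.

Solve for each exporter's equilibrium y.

25

A representative exporter's profit is π_i = y_i(124 − Y) − 24y_i, with Y = y_i + Σ_{j≠i} y_j.
First-order condition: 100 − 2y_i − Σ_{j≠i} y_j = 0.
Imposing symmetry (y_j = y for all j) turns Σ_{j≠i} y_j into 2y, so 100 = 4y and y = 25.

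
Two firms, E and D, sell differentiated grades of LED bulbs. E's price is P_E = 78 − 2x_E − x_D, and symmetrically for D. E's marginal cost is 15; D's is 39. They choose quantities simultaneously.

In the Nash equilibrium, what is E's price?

43.4

Firm E's profit: π = x_E(78 − 2x_E − x_D) − 15x_E.
∂π/∂x_E = 63 − 4x_E − x_D = 0 ⇒ x_E = 15.75 − 0.25x_D.
Similarly x_D = 9.75 − 0.25x_E.
Substituting the second reaction function into the first: x_E = 15.75 − 0.25(9.75 − 0.25x_E), which gives 0.9375x_E = 13.3125 ⇒ x_E = 14.2.
Then x_D = 9.75 − 0.25·14.2 = 6.2.
P_E = 78 − 2·14.2 − 6.2 = 43.4.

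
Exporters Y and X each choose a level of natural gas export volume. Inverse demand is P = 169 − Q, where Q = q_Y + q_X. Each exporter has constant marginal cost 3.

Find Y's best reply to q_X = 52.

Exporter Y's profit: π = q_Y(169 − (q_Y + q_X)) − 3q_Y.
∂π/∂q_Y = 166 − 2q_Y − q_X = 0, so q_Y = 83 − 0.5q_X.
At q_X = 52: q_Y = 83 − 0.5·52 = 57.

57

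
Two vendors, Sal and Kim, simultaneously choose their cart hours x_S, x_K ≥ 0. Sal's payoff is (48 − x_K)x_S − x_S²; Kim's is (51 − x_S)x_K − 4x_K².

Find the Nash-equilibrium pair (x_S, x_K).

22.2, 3.6

Expanding Sal's payoff: 48x_S − x_Kx_S − x_S².
∂π/∂x_S = 48 − x_K − 2x_S = 0, so x_S = 24 − 0.5x_K.
Likewise for Kim: x_K = 6.375 − 0.125x_S.
Plugging x_K into Sal's best response: x_S = 24 − 0.5(6.375 − 0.125x_S) ⇒ 0.9375x_S = 20.8125, so x_S = 22.2.
Then x_K = 6.375 − 0.125·22.2 = 3.6.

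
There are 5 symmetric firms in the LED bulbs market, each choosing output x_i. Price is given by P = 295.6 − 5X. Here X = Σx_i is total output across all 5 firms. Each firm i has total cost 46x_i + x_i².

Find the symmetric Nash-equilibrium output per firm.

7.8

A representative firm's profit is π_i = x_i(295.6 − 5X) − 46x_i − x_i², with X = x_i + Σ_{j≠i} x_j.
First-order condition: 249.6 − 12x_i − 5Σ_{j≠i} x_j = 0.
In a symmetric equilibrium every firm chooses the same x, so Σ_{j≠i} x_j = 4x. The condition becomes 249.6 − 32x = 0, giving x = 249.6/32 = 7.8.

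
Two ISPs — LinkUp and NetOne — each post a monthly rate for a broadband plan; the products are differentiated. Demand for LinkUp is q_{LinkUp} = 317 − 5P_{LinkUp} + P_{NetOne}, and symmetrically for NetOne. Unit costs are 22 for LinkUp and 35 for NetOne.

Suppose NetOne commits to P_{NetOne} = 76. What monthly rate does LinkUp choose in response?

LinkUp's profit: π = (P_{LinkUp} − 22)(317 − 5P_{LinkUp} + P_{NetOne}).
∂π/∂P_{LinkUp} = 427 − 10P_{LinkUp} + P_{NetOne} = 0 ⇒ P_{LinkUp} = 42.7 + 0.1P_{NetOne}.
At P_{NetOne} = 76: P_{LinkUp} = 42.7 + 0.1·76 = 50.3.

50.3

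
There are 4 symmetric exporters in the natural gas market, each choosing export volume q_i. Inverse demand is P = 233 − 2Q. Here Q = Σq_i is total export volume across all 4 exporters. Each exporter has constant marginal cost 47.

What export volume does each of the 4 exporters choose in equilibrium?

A representative exporter's profit is π_i = q_i(233 − 2Q) − 47q_i, with Q = q_i + Σ_{j≠i} q_j.
First-order condition: 186 − 4q_i − 2Σ_{j≠i} q_j = 0.
With identical exporters, set every q_j = q: then 186 − 4q − 6q = 0, i.e. q = 186/10 = 18.6.

18.6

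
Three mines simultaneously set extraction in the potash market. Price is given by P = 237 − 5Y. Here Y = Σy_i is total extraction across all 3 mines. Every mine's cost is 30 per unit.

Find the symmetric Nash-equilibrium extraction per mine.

10.35

A representative mine's profit is π_i = y_i(237 − 5Y) − 30y_i, with Y = y_i + Σ_{j≠i} y_j.
First-order condition: 207 − 10y_i − 5Σ_{j≠i} y_j = 0.
In a symmetric equilibrium every mine chooses the same y, so Σ_{j≠i} y_j = 2y. The condition becomes 207 − 20y = 0, giving y = 207/20 = 10.35.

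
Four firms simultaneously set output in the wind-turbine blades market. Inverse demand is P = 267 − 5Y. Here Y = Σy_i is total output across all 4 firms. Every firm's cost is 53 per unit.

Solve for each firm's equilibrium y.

8.56

A representative firm's profit is π_i = y_i(267 − 5Y) − 53y_i, with Y = y_i + Σ_{j≠i} y_j.
First-order condition: 214 − 10y_i − 5Σ_{j≠i} y_j = 0.
With identical firms, set every y_j = y: then 214 − 10y − 15y = 0, i.e. y = 214/25 = 8.56.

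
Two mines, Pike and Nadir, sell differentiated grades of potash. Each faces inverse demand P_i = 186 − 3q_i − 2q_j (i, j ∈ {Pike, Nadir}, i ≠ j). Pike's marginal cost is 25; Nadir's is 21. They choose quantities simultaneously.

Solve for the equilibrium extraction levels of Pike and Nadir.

19.875, 20.875

Mine Pike's profit: π = q_{Pike}(186 − 3q_{Pike} − 2q_{Nadir}) − 25q_{Pike}.
∂π/∂q_{Pike} = 161 − 6q_{Pike} − 2q_{Nadir} = 0 ⇒ q_{Pike} = 161/6 − (1/3)q_{Nadir}.
Similarly q_{Nadir} = 27.5 − (1/3)q_{Pike}.
Plugging q_{Nadir} into Pike's best response: q_{Pike} = 161/6 − (1/3)(27.5 − (1/3)q_{Pike}) ⇒ (8/9)q_{Pike} = 53/3, so q_{Pike} = 19.875.
Then q_{Nadir} = 27.5 − (1/3)·19.875 = 20.875.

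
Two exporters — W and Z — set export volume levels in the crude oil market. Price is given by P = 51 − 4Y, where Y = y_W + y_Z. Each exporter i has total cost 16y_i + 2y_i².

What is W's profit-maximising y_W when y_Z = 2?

Exporter W's profit: π = y_W(51 − 4(y_W + y_Z)) − 16y_W − 2y_W².
∂π/∂y_W = 35 − 12y_W − 4y_Z = 0, so y_W = 35/12 − (1/3)y_Z.
At y_Z = 2: y_W = 35/12 − (1/3)·2 = 2.25.

2.25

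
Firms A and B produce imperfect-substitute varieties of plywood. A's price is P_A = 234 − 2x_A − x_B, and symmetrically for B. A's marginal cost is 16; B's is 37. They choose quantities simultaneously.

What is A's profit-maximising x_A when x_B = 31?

46.75

Firm A's profit: π = x_A(234 − 2x_A − x_B) − 16x_A.
∂π/∂x_A = 218 − 4x_A − x_B = 0 ⇒ x_A = 54.5 − 0.25x_B.
At x_B = 31: x_A = 54.5 − 0.25·31 = 46.75.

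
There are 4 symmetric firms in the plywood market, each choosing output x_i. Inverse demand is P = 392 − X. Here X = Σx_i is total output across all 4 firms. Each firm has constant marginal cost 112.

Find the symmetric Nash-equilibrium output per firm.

A representative firm's profit is π_i = x_i(392 − X) − 112x_i, with X = x_i + Σ_{j≠i} x_j.
First-order condition: 280 − 2x_i − Σ_{j≠i} x_j = 0.
With identical firms, set every x_j = x: then 280 − 2x − 3x = 0, i.e. x = 280/5 = 56.

56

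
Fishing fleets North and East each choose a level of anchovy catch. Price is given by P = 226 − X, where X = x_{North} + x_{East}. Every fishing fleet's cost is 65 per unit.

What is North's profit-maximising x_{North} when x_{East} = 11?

75

Fishing fleet North's profit: π = x_{North}(226 − (x_{North} + x_{East})) − 65x_{North}.
∂π/∂x_{North} = 161 − 2x_{North} − x_{East} = 0, so x_{North} = 80.5 − 0.5x_{East}.
At x_{East} = 11: x_{North} = 80.5 − 0.5·11 = 75.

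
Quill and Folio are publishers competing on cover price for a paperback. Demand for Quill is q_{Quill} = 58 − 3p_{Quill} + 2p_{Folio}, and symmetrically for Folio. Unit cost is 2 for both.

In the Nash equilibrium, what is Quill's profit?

588

Quill's profit: π = (p_{Quill} − 2)(58 − 3p_{Quill} + 2p_{Folio}).
∂π/∂p_{Quill} = 64 − 6p_{Quill} + 2p_{Folio} = 0 ⇒ p_{Quill} = 32/3 + (1/3)p_{Folio}.
Setting p_{Quill} = p_{Folio} in the reaction function: p_{Quill} = 32/3 + (1/3)p_{Quill}, so p_{Quill} = (32/3) / (2/3) = 16.
q_{Quill} = 58 − 3·16 + 2·16 = 42.
Profit = (16 − 2)·42 = 588.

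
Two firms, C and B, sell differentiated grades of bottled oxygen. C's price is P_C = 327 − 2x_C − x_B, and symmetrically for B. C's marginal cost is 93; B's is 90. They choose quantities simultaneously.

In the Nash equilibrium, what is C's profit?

Firm C's profit: π = x_C(327 − 2x_C − x_B) − 93x_C.
∂π/∂x_C = 234 − 4x_C − x_B = 0 ⇒ x_C = 58.5 − 0.25x_B.
Similarly x_B = 59.25 − 0.25x_C.
Solving the two reaction functions simultaneously: (1 − (−0.25)(−0.25))x_C = 58.5 − 0.25·59.25, so 0.9375x_C = 43.6875 and x_C = 46.6.
Then x_B = 59.25 − 0.25·46.6 = 47.6.
P_C = 327 − 2·46.6 − 47.6 = 186.2.
Profit = (186.2 − 93)·46.6 = 4343.12.

4343.12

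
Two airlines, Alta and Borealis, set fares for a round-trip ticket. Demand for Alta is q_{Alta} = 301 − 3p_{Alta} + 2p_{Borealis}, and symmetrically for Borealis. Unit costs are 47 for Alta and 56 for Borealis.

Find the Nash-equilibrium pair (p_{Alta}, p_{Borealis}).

Alta's profit: π = (p_{Alta} − 47)(301 − 3p_{Alta} + 2p_{Borealis}).
∂π/∂p_{Alta} = 442 − 6p_{Alta} + 2p_{Borealis} = 0 ⇒ p_{Alta} = 221/3 + (1/3)p_{Borealis}.
Similarly p_{Borealis} = 469/6 + (1/3)p_{Alta}.
Plugging p_{Borealis} into Alta's best response: p_{Alta} = 221/3 + (1/3)(469/6 + (1/3)p_{Alta}) ⇒ (8/9)p_{Alta} = 1795/18, so p_{Alta} = 112.1875.
Then p_{Borealis} = 469/6 + (1/3)·112.1875 = 115.5625.

112.1875, 115.5625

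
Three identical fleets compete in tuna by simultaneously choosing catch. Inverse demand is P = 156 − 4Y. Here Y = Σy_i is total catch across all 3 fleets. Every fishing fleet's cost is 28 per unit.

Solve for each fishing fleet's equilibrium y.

A representative fishing fleet's profit is π_i = y_i(156 − 4Y) − 28y_i, with Y = y_i + Σ_{j≠i} y_j.
First-order condition: 128 − 8y_i − 4Σ_{j≠i} y_j = 0.
Imposing symmetry (y_j = y for all j) turns Σ_{j≠i} y_j into 2y, so 128 = 16y and y = 8.

8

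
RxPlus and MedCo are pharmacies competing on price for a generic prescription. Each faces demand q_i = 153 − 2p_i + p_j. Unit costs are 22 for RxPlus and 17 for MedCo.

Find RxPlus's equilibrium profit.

3698

RxPlus's profit: π = (p_{RxPlus} − 22)(153 − 2p_{RxPlus} + p_{MedCo}).
∂π/∂p_{RxPlus} = 197 − 4p_{RxPlus} + p_{MedCo} = 0 ⇒ p_{RxPlus} = 49.25 + 0.25p_{MedCo}.
Similarly p_{MedCo} = 46.75 + 0.25p_{RxPlus}.
Solving the two reaction functions simultaneously: (1 − (0.25)(0.25))p_{RxPlus} = 49.25 + 0.25·46.75, so 0.9375p_{RxPlus} = 60.9375 and p_{RxPlus} = 65.
Then p_{MedCo} = 46.75 + 0.25·65 = 63.
q_{RxPlus} = 153 − 2·65 + 63 = 86.
Profit = (65 − 22)·86 = 3698.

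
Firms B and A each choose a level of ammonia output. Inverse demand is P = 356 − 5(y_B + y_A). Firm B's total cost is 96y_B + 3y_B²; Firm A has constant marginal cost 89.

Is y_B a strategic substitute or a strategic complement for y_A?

Firm B's profit: π = y_B(356 − 5(y_B + y_A)) − 96y_B − 3y_B².
∂π/∂y_B = 260 − 16y_B − 5y_A = 0, so y_B = 16.25 − 0.3125y_A.
The best-response slope dy_B/dy_A = −0.3125 < 0: the reaction function is downward-sloping, so the choices are strategic substitutes.

strategic substitutes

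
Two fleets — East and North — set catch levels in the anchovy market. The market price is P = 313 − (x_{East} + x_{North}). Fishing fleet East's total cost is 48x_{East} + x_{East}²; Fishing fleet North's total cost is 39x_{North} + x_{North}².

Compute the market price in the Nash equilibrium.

Fishing fleet East's profit: π = x_{East}(313 − (x_{East} + x_{North})) − 48x_{East} − x_{East}².
∂π/∂x_{East} = 265 − 4x_{East} − x_{North} = 0, so x_{East} = 66.25 − 0.25x_{North}.
By the same steps for North: x_{North} = 68.5 − 0.25x_{East}.
Plugging x_{North} into East's best response: x_{East} = 66.25 − 0.25(68.5 − 0.25x_{East}) ⇒ 0.9375x_{East} = 49.125, so x_{East} = 52.4.
Then x_{North} = 68.5 − 0.25·52.4 = 55.4.
Equilibrium price: P = 313 − 107.8 = 205.2.

205.2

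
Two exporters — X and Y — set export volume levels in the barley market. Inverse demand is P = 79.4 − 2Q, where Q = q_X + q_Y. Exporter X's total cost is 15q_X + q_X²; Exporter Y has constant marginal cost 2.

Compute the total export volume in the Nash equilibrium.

21.92

Exporter X's profit: π = q_X(79.4 − 2(q_X + q_Y)) − 15q_X − q_X².
∂π/∂q_X = 64.4 − 6q_X − 2q_Y = 0, so q_X = 161/15 − (1/3)q_Y.
For Y: ∂π/∂q_Y = 77.4 − 4q_Y − 2q_X = 0 ⇒ q_Y = 19.35 − 0.5q_X.
Substituting the second reaction function into the first: q_X = 161/15 − (1/3)(19.35 − 0.5q_X), which gives (5/6)q_X = 257/60 ⇒ q_X = 5.14.
Then q_Y = 19.35 − 0.5·5.14 = 16.78.
Total export volume: 5.14 + 16.78 = 21.92.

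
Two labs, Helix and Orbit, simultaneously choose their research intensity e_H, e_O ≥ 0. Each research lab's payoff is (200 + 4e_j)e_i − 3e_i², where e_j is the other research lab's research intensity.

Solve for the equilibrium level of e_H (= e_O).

100

Helix's payoff is (200 + 4e_O)e_H − 3e_H².
∂π/∂e_H = 200 + 4e_O − 6e_H = 0, so e_H = 100/3 + (2/3)e_O.
Setting e_H = e_O in the reaction function: e_H = 100/3 + (2/3)e_H, so e_H = (100/3) / (1/3) = 100.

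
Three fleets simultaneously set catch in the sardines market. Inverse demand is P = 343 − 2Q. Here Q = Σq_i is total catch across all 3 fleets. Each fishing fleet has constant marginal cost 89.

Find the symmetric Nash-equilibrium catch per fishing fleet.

A representative fishing fleet's profit is π_i = q_i(343 − 2Q) − 89q_i, with Q = q_i + Σ_{j≠i} q_j.
First-order condition: 254 − 4q_i − 2Σ_{j≠i} q_j = 0.
In a symmetric equilibrium every fishing fleet chooses the same q, so Σ_{j≠i} q_j = 2q. The condition becomes 254 − 8q = 0, giving q = 254/8 = 31.75.

31.75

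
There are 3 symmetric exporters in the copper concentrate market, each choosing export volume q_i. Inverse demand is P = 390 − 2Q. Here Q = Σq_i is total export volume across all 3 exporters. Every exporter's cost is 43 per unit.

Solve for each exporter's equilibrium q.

A representative exporter's profit is π_i = q_i(390 − 2Q) − 43q_i, with Q = q_i + Σ_{j≠i} q_j.
First-order condition: 347 − 4q_i − 2Σ_{j≠i} q_j = 0.
Imposing symmetry (q_j = q for all j) turns Σ_{j≠i} q_j into 2q, so 347 = 8q and q = 43.375.

43.375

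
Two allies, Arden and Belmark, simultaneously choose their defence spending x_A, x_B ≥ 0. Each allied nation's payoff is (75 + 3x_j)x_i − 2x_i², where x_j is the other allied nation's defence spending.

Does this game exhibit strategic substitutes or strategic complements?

strategic complements

Arden's payoff is (75 + 3x_B)x_A − 2x_A².
∂π/∂x_A = 75 + 3x_B − 4x_A = 0, so x_A = 18.75 + 0.75x_B.
The best-response slope dx_A/dx_B = 0.75 > 0: the reaction function is upward-sloping, so the choices are strategic complements.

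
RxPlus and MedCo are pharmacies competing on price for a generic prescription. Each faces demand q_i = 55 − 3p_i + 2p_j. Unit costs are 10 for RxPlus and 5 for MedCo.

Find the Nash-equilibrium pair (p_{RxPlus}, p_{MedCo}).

20.3125, 18.4375

RxPlus's profit: π = (p_{RxPlus} − 10)(55 − 3p_{RxPlus} + 2p_{MedCo}).
∂π/∂p_{RxPlus} = 85 − 6p_{RxPlus} + 2p_{MedCo} = 0 ⇒ p_{RxPlus} = 85/6 + (1/3)p_{MedCo}.
Similarly p_{MedCo} = 35/3 + (1/3)p_{RxPlus}.
Plugging p_{MedCo} into RxPlus's best response: p_{RxPlus} = 85/6 + (1/3)(35/3 + (1/3)p_{RxPlus}) ⇒ (8/9)p_{RxPlus} = 325/18, so p_{RxPlus} = 20.3125.
Then p_{MedCo} = 35/3 + (1/3)·20.3125 = 18.4375.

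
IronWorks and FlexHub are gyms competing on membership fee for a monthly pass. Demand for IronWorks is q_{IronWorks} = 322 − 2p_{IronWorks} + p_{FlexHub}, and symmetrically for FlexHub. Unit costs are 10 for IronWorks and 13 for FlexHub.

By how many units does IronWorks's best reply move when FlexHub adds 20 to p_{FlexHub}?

IronWorks's profit: π = (p_{IronWorks} − 10)(322 − 2p_{IronWorks} + p_{FlexHub}).
∂π/∂p_{IronWorks} = 342 − 4p_{IronWorks} + p_{FlexHub} = 0 ⇒ p_{IronWorks} = 85.5 + 0.25p_{FlexHub}.
The reaction-function slope is 0.25, so a 20-unit rise in p_{FlexHub} moves p_{IronWorks} by 0.25 × 20 = 5. IronWorks's best response rises — the actions are strategic complements.

5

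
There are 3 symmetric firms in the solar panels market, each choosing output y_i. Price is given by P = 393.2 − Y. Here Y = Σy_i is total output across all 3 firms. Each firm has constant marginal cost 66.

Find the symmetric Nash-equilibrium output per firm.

A representative firm's profit is π_i = y_i(393.2 − Y) − 66y_i, with Y = y_i + Σ_{j≠i} y_j.
First-order condition: 327.2 − 2y_i − Σ_{j≠i} y_j = 0.
Imposing symmetry (y_j = y for all j) turns Σ_{j≠i} y_j into 2y, so 327.2 = 4y and y = 81.8.

81.8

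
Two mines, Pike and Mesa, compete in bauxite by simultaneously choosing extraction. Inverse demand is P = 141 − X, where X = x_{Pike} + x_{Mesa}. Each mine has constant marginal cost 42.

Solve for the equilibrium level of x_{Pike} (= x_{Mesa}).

Mine Pike's profit: π = x_{Pike}(141 − (x_{Pike} + x_{Mesa})) − 42x_{Pike}.
∂π/∂x_{Pike} = 99 − 2x_{Pike} − x_{Mesa} = 0, so x_{Pike} = 49.5 − 0.5x_{Mesa}.
Setting x_{Pike} = x_{Mesa} in the reaction function: x_{Pike} = 49.5 − 0.5x_{Pike}, so x_{Pike} = 49.5 / 1.5 = 33.

33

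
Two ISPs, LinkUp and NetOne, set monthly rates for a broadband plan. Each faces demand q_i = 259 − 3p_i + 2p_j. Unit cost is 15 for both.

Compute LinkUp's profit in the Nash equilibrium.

11163

LinkUp's profit: π = (p_{LinkUp} − 15)(259 − 3p_{LinkUp} + 2p_{NetOne}).
∂π/∂p_{LinkUp} = 304 − 6p_{LinkUp} + 2p_{NetOne} = 0 ⇒ p_{LinkUp} = 152/3 + (1/3)p_{NetOne}.
By symmetry p_{NetOne} = p_{LinkUp}; substituting into the reaction function, (2/3)p_{LinkUp} = 152/3 and p_{LinkUp} = 76.
q_{LinkUp} = 259 − 3·76 + 2·76 = 183.
Profit = (76 − 15)·183 = 11163.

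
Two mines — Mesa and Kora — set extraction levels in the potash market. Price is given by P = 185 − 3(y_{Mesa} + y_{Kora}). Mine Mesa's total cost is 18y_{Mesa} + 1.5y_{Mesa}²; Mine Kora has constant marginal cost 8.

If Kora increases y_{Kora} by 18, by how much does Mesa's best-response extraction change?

-6

Mine Mesa's profit: π = y_{Mesa}(185 − 3(y_{Mesa} + y_{Kora})) − 18y_{Mesa} − 1.5y_{Mesa}².
∂π/∂y_{Mesa} = 167 − 9y_{Mesa} − 3y_{Kora} = 0, so y_{Mesa} = 167/9 − (1/3)y_{Kora}.
The reaction-function slope is −1/3, so an 18-unit rise in y_{Kora} moves y_{Mesa} by −1/3 × 18 = −6. Mesa's best response falls — the actions are strategic substitutes.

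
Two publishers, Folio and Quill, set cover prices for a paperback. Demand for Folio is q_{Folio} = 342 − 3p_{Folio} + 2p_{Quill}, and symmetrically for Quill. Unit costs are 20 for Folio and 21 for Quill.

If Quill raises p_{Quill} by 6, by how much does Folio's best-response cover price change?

2

Folio's profit: π = (p_{Folio} − 20)(342 − 3p_{Folio} + 2p_{Quill}).
∂π/∂p_{Folio} = 402 − 6p_{Folio} + 2p_{Quill} = 0 ⇒ p_{Folio} = 67 + (1/3)p_{Quill}.
The reaction-function slope is 1/3, so a 6-unit rise in p_{Quill} moves p_{Folio} by 1/3 × 6 = 2. Folio's best response rises — the actions are strategic complements.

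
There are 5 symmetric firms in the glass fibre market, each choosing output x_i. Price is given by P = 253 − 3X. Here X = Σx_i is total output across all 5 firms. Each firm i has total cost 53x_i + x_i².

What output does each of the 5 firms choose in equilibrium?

A representative firm's profit is π_i = x_i(253 − 3X) − 53x_i − x_i², with X = x_i + Σ_{j≠i} x_j.
First-order condition: 200 − 8x_i − 3Σ_{j≠i} x_j = 0.
Imposing symmetry (x_j = x for all j) turns Σ_{j≠i} x_j into 4x, so 200 = 20x and x = 10.

10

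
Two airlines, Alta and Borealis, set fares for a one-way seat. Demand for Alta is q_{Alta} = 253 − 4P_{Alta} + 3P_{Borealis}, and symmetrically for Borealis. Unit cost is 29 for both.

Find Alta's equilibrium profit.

Alta's profit: π = (P_{Alta} − 29)(253 − 4P_{Alta} + 3P_{Borealis}).
∂π/∂P_{Alta} = 369 − 8P_{Alta} + 3P_{Borealis} = 0 ⇒ P_{Alta} = 46.125 + 0.375P_{Borealis}.
By symmetry P_{Borealis} = P_{Alta}; substituting into the reaction function, 0.625P_{Alta} = 46.125 and P_{Alta} = 73.8.
q_{Alta} = 253 − 4·73.8 + 3·73.8 = 179.2.
Profit = (73.8 − 29)·179.2 = 8028.16.

8028.16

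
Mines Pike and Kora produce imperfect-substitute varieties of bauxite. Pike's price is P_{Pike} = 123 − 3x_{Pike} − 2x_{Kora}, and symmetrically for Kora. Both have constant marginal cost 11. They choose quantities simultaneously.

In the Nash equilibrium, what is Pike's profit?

Mine Pike's profit: π = x_{Pike}(123 − 3x_{Pike} − 2x_{Kora}) − 11x_{Pike}.
∂π/∂x_{Pike} = 112 − 6x_{Pike} − 2x_{Kora} = 0 ⇒ x_{Pike} = 56/3 − (1/3)x_{Kora}.
The game is symmetric, so in equilibrium x_{Kora} = x_{Pike}: the reaction function gives (4/3)x_{Pike} = 56/3, hence x_{Pike} = 14.
P_{Pike} = 123 − 3·14 − 2·14 = 53.
Profit = (53 − 11)·14 = 588.

588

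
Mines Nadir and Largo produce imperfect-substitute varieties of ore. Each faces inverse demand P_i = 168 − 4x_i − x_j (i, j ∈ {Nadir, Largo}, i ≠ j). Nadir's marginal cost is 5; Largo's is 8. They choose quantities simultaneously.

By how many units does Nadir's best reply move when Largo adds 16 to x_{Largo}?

Mine Nadir's profit: π = x_{Nadir}(168 − 4x_{Nadir} − x_{Largo}) − 5x_{Nadir}.
∂π/∂x_{Nadir} = 163 − 8x_{Nadir} − x_{Largo} = 0 ⇒ x_{Nadir} = 20.375 − 0.125x_{Largo}.
The reaction-function slope is −0.125, so a 16-unit rise in x_{Largo} moves x_{Nadir} by −0.125 × 16 = −2. Nadir's best response falls — the actions are strategic substitutes.

-2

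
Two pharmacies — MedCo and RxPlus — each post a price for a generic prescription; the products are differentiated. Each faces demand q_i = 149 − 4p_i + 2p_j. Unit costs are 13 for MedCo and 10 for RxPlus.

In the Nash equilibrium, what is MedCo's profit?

1616.04

MedCo's profit: π = (p_{MedCo} − 13)(149 − 4p_{MedCo} + 2p_{RxPlus}).
∂π/∂p_{MedCo} = 201 − 8p_{MedCo} + 2p_{RxPlus} = 0 ⇒ p_{MedCo} = 25.125 + 0.25p_{RxPlus}.
Similarly p_{RxPlus} = 23.625 + 0.25p_{MedCo}.
Plugging p_{RxPlus} into MedCo's best response: p_{MedCo} = 25.125 + 0.25(23.625 + 0.25p_{MedCo}) ⇒ 0.9375p_{MedCo} = 993/32, so p_{MedCo} = 33.1.
Then p_{RxPlus} = 23.625 + 0.25·33.1 = 31.9.
q_{MedCo} = 149 − 4·33.1 + 2·31.9 = 80.4.
Profit = (33.1 − 13)·80.4 = 1616.04.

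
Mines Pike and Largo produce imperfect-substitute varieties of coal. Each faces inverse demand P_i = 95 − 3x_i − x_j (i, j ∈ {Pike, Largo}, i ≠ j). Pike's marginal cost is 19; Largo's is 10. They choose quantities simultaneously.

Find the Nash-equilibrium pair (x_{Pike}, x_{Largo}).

10.6, 12.4

Mine Pike's profit: π = x_{Pike}(95 − 3x_{Pike} − x_{Largo}) − 19x_{Pike}.
∂π/∂x_{Pike} = 76 − 6x_{Pike} − x_{Largo} = 0 ⇒ x_{Pike} = 38/3 − (1/6)x_{Largo}.
Similarly x_{Largo} = 85/6 − (1/6)x_{Pike}.
Substituting the second reaction function into the first: x_{Pike} = 38/3 − (1/6)(85/6 − (1/6)x_{Pike}), which gives (35/36)x_{Pike} = 371/36 ⇒ x_{Pike} = 10.6.
Then x_{Largo} = 85/6 − (1/6)·10.6 = 12.4.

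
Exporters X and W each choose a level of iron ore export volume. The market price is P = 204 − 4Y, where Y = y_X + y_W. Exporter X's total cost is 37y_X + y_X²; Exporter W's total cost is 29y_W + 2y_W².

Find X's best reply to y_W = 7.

Exporter X's profit: π = y_X(204 − 4(y_X + y_W)) − 37y_X − y_X².
∂π/∂y_X = 167 − 10y_X − 4y_W = 0, so y_X = 16.7 − 0.4y_W.
At y_W = 7: y_X = 16.7 − 0.4·7 = 13.9.

13.9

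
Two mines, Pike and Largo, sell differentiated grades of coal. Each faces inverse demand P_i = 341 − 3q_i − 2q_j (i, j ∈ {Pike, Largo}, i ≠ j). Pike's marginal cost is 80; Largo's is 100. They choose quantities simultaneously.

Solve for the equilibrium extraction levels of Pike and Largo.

33.875, 28.875

Mine Pike's profit: π = q_{Pike}(341 − 3q_{Pike} − 2q_{Largo}) − 80q_{Pike}.
∂π/∂q_{Pike} = 261 − 6q_{Pike} − 2q_{Largo} = 0 ⇒ q_{Pike} = 43.5 − (1/3)q_{Largo}.
Similarly q_{Largo} = 241/6 − (1/3)q_{Pike}.
Plugging q_{Largo} into Pike's best response: q_{Pike} = 43.5 − (1/3)(241/6 − (1/3)q_{Pike}) ⇒ (8/9)q_{Pike} = 271/9, so q_{Pike} = 33.875.
Then q_{Largo} = 241/6 − (1/3)·33.875 = 28.875.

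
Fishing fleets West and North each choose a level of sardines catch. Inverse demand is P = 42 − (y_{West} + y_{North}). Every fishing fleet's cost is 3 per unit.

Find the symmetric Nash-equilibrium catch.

13

Fishing fleet West's profit: π = y_{West}(42 − (y_{West} + y_{North})) − 3y_{West}.
∂π/∂y_{West} = 39 − 2y_{West} − y_{North} = 0, so y_{West} = 19.5 − 0.5y_{North}.
The game is symmetric, so in equilibrium y_{North} = y_{West}: the reaction function gives 1.5y_{West} = 19.5, hence y_{West} = 13.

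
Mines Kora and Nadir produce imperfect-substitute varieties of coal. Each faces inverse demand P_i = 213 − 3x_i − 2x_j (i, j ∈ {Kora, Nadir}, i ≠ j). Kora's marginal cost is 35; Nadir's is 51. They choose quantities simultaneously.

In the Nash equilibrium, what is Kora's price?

Mine Kora's profit: π = x_{Kora}(213 − 3x_{Kora} − 2x_{Nadir}) − 35x_{Kora}.
∂π/∂x_{Kora} = 178 − 6x_{Kora} − 2x_{Nadir} = 0 ⇒ x_{Kora} = 89/3 − (1/3)x_{Nadir}.
Similarly x_{Nadir} = 27 − (1/3)x_{Kora}.
Solving the two reaction functions simultaneously: (1 − (−1/3)(−1/3))x_{Kora} = 89/3 − (1/3)·27, so (8/9)x_{Kora} = 62/3 and x_{Kora} = 23.25.
Then x_{Nadir} = 27 − (1/3)·23.25 = 19.25.
P_{Kora} = 213 − 3·23.25 − 2·19.25 = 104.75.

104.75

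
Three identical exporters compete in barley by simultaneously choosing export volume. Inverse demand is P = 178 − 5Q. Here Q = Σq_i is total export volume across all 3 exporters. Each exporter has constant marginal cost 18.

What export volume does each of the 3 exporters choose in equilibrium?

8

A representative exporter's profit is π_i = q_i(178 − 5Q) − 18q_i, with Q = q_i + Σ_{j≠i} q_j.
First-order condition: 160 − 10q_i − 5Σ_{j≠i} q_j = 0.
Imposing symmetry (q_j = q for all j) turns Σ_{j≠i} q_j into 2q, so 160 = 20q and q = 8.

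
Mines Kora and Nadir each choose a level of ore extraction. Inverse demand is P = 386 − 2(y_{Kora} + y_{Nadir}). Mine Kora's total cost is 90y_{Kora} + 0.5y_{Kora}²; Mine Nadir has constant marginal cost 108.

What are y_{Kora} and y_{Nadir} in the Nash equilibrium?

39.25, 49.875

Mine Kora's profit: π = y_{Kora}(386 − 2(y_{Kora} + y_{Nadir})) − 90y_{Kora} − 0.5y_{Kora}².
∂π/∂y_{Kora} = 296 − 5y_{Kora} − 2y_{Nadir} = 0, so y_{Kora} = 59.2 − 0.4y_{Nadir}.
For Nadir: ∂π/∂y_{Nadir} = 278 − 4y_{Nadir} − 2y_{Kora} = 0 ⇒ y_{Nadir} = 69.5 − 0.5y_{Kora}.
Substituting the second reaction function into the first: y_{Kora} = 59.2 − 0.4(69.5 − 0.5y_{Kora}), which gives 0.8y_{Kora} = 31.4 ⇒ y_{Kora} = 39.25.
Then y_{Nadir} = 69.5 − 0.5·39.25 = 49.875.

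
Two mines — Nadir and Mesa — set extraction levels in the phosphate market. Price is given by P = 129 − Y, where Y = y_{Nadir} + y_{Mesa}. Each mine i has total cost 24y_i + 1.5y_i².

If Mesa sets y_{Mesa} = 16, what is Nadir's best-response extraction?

17.8

Mine Nadir's profit: π = y_{Nadir}(129 − (y_{Nadir} + y_{Mesa})) − 24y_{Nadir} − 1.5y_{Nadir}².
∂π/∂y_{Nadir} = 105 − 5y_{Nadir} − y_{Mesa} = 0, so y_{Nadir} = 21 − 0.2y_{Mesa}.
At y_{Mesa} = 16: y_{Nadir} = 21 − 0.2·16 = 17.8.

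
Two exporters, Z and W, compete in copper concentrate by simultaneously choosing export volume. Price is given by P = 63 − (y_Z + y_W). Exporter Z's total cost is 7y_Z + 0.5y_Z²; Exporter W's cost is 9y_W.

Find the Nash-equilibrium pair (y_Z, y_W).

Exporter Z's profit: π = y_Z(63 − (y_Z + y_W)) − 7y_Z − 0.5y_Z².
∂π/∂y_Z = 56 − 3y_Z − y_W = 0, so y_Z = 56/3 − (1/3)y_W.
For W: ∂π/∂y_W = 54 − 2y_W − y_Z = 0 ⇒ y_W = 27 − 0.5y_Z.
Plugging y_W into Z's best response: y_Z = 56/3 − (1/3)(27 − 0.5y_Z) ⇒ (5/6)y_Z = 29/3, so y_Z = 11.6.
Then y_W = 27 − 0.5·11.6 = 21.2.

11.6, 21.2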